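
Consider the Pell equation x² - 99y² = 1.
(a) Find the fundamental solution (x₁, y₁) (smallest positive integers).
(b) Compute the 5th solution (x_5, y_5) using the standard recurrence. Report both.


Step 1: Find the fundamental solution (x₁, y₁) of x² - 99y² = 1.
  Expand √99 as a continued fraction. a₀ = ⌊√99⌋ = 9; iterate m_{k+1} = d_k·a_k − m_k, d_{k+1} = (99 − m_{k+1}²)/d_k, a_{k+1} = ⌊(a₀ + m_{k+1})/d_{k+1}⌋ (starting m₀ = 0, d₀ = 1), with convergents p_k = a_k·p_{k-1} + p_{k-2}, q_k = a_k·q_{k-1} + q_{k-2} (p₋₁ = 1, q₋₁ = 0):
  k = 0: a₀ = 9; p₀/q₀ = 9/1; p₀² − 99·q₀² = 81 − 99 = -18.
  k = 1: m = 9, d = 18, a = ⌊(9 + 9)/18⌋ = 1; p/q = (1·9 + 1)/(1·1 + 0) = 10/1; p² − 99·q² = 100 − 99 = 1.
  The first convergent with p² − 99·q² = 1 gives the fundamental solution (x₁, y₁) = (10, 1).
Step 2: Apply the recurrence (x_{n+1}, y_{n+1}) = (x₁x_n + 99y₁y_n, x₁y_n + y₁x_n) repeatedly.
  From (x_1, y_1) = (10, 1): x_2 = 10·10 + 99·1·1 = 199; y_2 = 10·1 + 1·10 = 20.
  From (x_2, y_2) = (199, 20): x_3 = 10·199 + 99·1·20 = 3970; y_3 = 10·20 + 1·199 = 399.
  From (x_3, y_3) = (3970, 399): x_4 = 10·3970 + 99·1·399 = 79201; y_4 = 10·399 + 1·3970 = 7960.
  From (x_4, y_4) = (79201, 7960): x_5 = 10·79201 + 99·1·7960 = 1580050; y_5 = 10·7960 + 1·79201 = 158801.
Step 3: Verify x_5² - 99·y_5² = 2496558002500 - 2496558002499 = 1 (should be 1). ✓

(x_1, y_1) = (10, 1); (x_5, y_5) = (1580050, 158801).


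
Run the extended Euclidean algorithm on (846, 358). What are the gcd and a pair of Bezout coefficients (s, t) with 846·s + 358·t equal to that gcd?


Euclidean algorithm on (846, 358) — divide until remainder is 0:
  846 = 2 · 358 + 130
  358 = 2 · 130 + 98
  130 = 1 · 98 + 32
  98 = 3 · 32 + 2
  32 = 16 · 2 + 0
gcd(846, 358) = 2.
Track Bezout coefficients alongside the remainders: start with r₀ = 846 = a·1 + b·0 (s = 1, t = 0) and r₁ = 358 = a·0 + b·1 (s = 0, t = 1); each new remainder r_{k+1} = r_{k-1} − q_k·r_k inherits s_{k+1} = s_{k-1} − q_k·s_k, t_{k+1} = t_{k-1} − q_k·t_k, so r_k = a·s_k + b·t_k at every step:
  q = 2: r = 130, s = 1 − 2·0 = 1, t = 0 − 2·1 = -2  (check: 846·1 + 358·(-2) = 130)
  q = 2: r = 98, s = 0 − 2·1 = -2, t = 1 − 2·(-2) = 5  (check: 846·(-2) + 358·5 = 98)
  q = 1: r = 32, s = 1 − 1·(-2) = 3, t = -2 − 1·5 = -7  (check: 846·3 + 358·(-7) = 32)
  q = 3: r = 2, s = -2 − 3·3 = -11, t = 5 − 3·(-7) = 26  (check: 846·(-11) + 358·26 = 2)
The row with r = 2 (the gcd) gives the Bezout coefficients s = -11, t = 26.
Result: 846 · (-11) + 358 · (26) = 2.

gcd(846, 358) = 2; s = -11, t = 26 (check: 846·(-11) + 358·26 = 2).


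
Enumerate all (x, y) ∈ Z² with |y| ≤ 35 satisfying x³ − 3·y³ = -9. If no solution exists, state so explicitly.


The equation is x³ - 3y³ = -9. For fixed y, x³ = 3·y³ − 9, so a solution requires the RHS to be a perfect cube.
Strategy: iterate y from -35 to 35, compute RHS = 3·y³ − 9, and check whether it is a (positive or negative) perfect cube.
Check small values of y:
  y = 0: RHS = -9 is not a perfect cube.
  y = 1: RHS = -6 is not a perfect cube.
  y = -1: RHS = -12 is not a perfect cube.
  y = 2: RHS = 15 is not a perfect cube.
  y = -2: RHS = -33 is not a perfect cube.
  y = 3: RHS = 72 is not a perfect cube.
  y = -3: RHS = -90 is not a perfect cube.
Continuing the search up to |y| = 35 finds no solutions either.
No (x, y) in the scanned range satisfies the equation.

No integer solutions with |y| ≤ 35.


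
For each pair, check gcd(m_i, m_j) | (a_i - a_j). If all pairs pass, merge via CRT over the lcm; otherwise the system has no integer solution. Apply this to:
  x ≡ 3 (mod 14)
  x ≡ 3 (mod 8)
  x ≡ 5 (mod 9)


Moduli 14, 8, 9 are not pairwise coprime, so CRT works modulo lcm(m_i) when all pairwise compatibility conditions hold.
Pairwise compatibility: gcd(m_i, m_j) must divide a_i - a_j for every pair.
Merge one congruence at a time:
  Start: x ≡ 3 (mod 14).
  Combine with x ≡ 3 (mod 8): gcd(14, 8) = 2; 3 - 3 = 0, which IS divisible by 2, so compatible.
    Write x = 3 + 14·t and substitute into x ≡ 3 (mod 8): 14·t ≡ 3 − 3 = 0 (mod 8).
    Divide the congruence (and modulus) by g = 2: 7·t ≡ 0 (mod 4).
    Reduce coefficients mod 4: 3·t ≡ 0 (mod 4).
    The inverse of 3 mod 4 is 3 (since 3·3 = 9 = 2·4 + 1), so t ≡ 3·0 = 0 ≡ 0 (mod 4).
    Then x = 3 + 14·0 = 3, valid modulo lcm(14, 8) = 56: x ≡ 3 (mod 56).
  Combine with x ≡ 5 (mod 9): gcd(56, 9) = 1; 5 - 3 = 2, which IS divisible by 1, so compatible.
    Write x = 3 + 56·t and substitute into x ≡ 5 (mod 9): 56·t ≡ 5 − 3 = 2 (mod 9).
    Reduce coefficients mod 9: 2·t ≡ 2 (mod 9).
    The inverse of 2 mod 9 is 5 (since 2·5 = 10 = 1·9 + 1), so t ≡ 5·2 = 10 ≡ 1 (mod 9).
    Then x = 3 + 56·1 = 59, valid modulo lcm(56, 9) = 504: x ≡ 59 (mod 504).
Verify: 59 mod 14 = 3, 59 mod 8 = 3, 59 mod 9 = 5.

x ≡ 59 (mod 504).


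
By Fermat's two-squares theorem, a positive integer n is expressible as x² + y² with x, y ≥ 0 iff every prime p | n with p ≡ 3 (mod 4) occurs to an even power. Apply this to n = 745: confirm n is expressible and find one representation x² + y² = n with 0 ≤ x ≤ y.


Step 1: Factor n = 745 = 5 · 149.
Step 2: Check the mod-4 condition on each prime factor: 5 ≡ 1 (mod 4), exponent 1; 149 ≡ 1 (mod 4), exponent 1.
All primes ≡ 3 (mod 4) appear to even exponent (or don't appear), so by the two-squares theorem n IS expressible as a sum of two squares.
Step 3: Build a representation. Here n = 5 · 149 is a product of primes ≡ 1 (mod 4). Each prime p ≡ 1 (mod 4) is itself a sum of two squares; find a² by testing p − a² for a perfect square:
  5: 5 − 1² = 4 = 2² ⇒ 5 = 1² + 2².
  149: 149 − 1² = 148, 149 − 2² = 145, 149 − 3² = 140, 149 − 4² = 133, 149 − 5² = 124, 149 − 6² = 113, 149 − 7² = 100 = 10² ⇒ 149 = 7² + 10².
  Combine using the Brahmagupta–Fibonacci identity (a² + b²)(c² + d²) = (ac − bd)² + (ad + bc)² = (ac + bd)² + (ad − bc)²:
  5 · 149 = 745: from (1² + 2²)(7² + 10²), take (1·7 − 2·10, 1·10 + 2·7) = (7 − 20, 10 + 14) = (-13, 24); dropping signs (only squares matter) gives (13, 24); check 13² + 24² = 169 + 576 = 745 ✓.
Step 4: Order so x ≤ y and verify: 13² + 24² = 169 + 576 = 745 = n. ✓

n = 745 = 13² + 24² (one valid representation with x ≤ y).


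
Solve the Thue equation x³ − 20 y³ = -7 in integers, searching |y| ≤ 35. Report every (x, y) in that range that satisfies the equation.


The equation is x³ - 20y³ = -7. For fixed y, x³ = 20·y³ − 7, so a solution requires the RHS to be a perfect cube.
Strategy: iterate y from -35 to 35, compute RHS = 20·y³ − 7, and check whether it is a (positive or negative) perfect cube.
Check small values of y:
  y = 0: RHS = -7 is not a perfect cube.
  y = 1: RHS = 13 is not a perfect cube.
  y = -1: RHS = -27 = (-3)³ ⇒ x = -3 works.
  y = 2: RHS = 153 is not a perfect cube.
  y = -2: RHS = -167 is not a perfect cube.
  y = 3: RHS = 533 is not a perfect cube.
  y = -3: RHS = -547 is not a perfect cube.
Continuing the search up to |y| = 35 finds no further solutions beyond those listed.
Collected solutions: (-3, -1).

Solutions (with |y| ≤ 35): (-3, -1).


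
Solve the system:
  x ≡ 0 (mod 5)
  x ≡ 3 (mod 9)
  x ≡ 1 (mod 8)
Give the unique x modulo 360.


Moduli 5, 9, 8 are pairwise coprime; by CRT there is a unique solution modulo M = 5 · 9 · 8 = 360.
Solve pairwise, accumulating the modulus:
  Start with x ≡ 0 (mod 5).
  Combine with x ≡ 3 (mod 9): since gcd(5, 9) = 1, we get a unique residue mod 45.
    Write x = 0 + 5·t and substitute into x ≡ 3 (mod 9): 5·t ≡ 3 − 0 = 3 (mod 9).
    The inverse of 5 mod 9 is 2 (since 5·2 = 10 = 1·9 + 1), so t ≡ 2·3 = 6 ≡ 6 (mod 9).
    Then x = 0 + 5·6 = 30, valid modulo lcm(5, 9) = 45: x ≡ 30 (mod 45).
  Combine with x ≡ 1 (mod 8): since gcd(45, 8) = 1, we get a unique residue mod 360.
    Write x = 30 + 45·t and substitute into x ≡ 1 (mod 8): 45·t ≡ 1 − 30 = -29 (mod 8).
    Reduce coefficients mod 8: 5·t ≡ 3 (mod 8).
    The inverse of 5 mod 8 is 5 (since 5·5 = 25 = 3·8 + 1), so t ≡ 5·3 = 15 ≡ 7 (mod 8).
    Then x = 30 + 45·7 = 345, valid modulo lcm(45, 8) = 360: x ≡ 345 (mod 360).
Verify: 345 mod 5 = 0 ✓, 345 mod 9 = 3 ✓, 345 mod 8 = 1 ✓.

x ≡ 345 (mod 360).


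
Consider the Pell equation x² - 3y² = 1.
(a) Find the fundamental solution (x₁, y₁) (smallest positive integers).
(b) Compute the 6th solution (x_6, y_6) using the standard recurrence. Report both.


Step 1: Find the fundamental solution (x₁, y₁) of x² - 3y² = 1.
  Expand √3 as a continued fraction. a₀ = ⌊√3⌋ = 1; iterate m_{k+1} = d_k·a_k − m_k, d_{k+1} = (3 − m_{k+1}²)/d_k, a_{k+1} = ⌊(a₀ + m_{k+1})/d_{k+1}⌋ (starting m₀ = 0, d₀ = 1), with convergents p_k = a_k·p_{k-1} + p_{k-2}, q_k = a_k·q_{k-1} + q_{k-2} (p₋₁ = 1, q₋₁ = 0):
  k = 0: a₀ = 1; p₀/q₀ = 1/1; p₀² − 3·q₀² = 1 − 3 = -2.
  k = 1: m = 1, d = 2, a = ⌊(1 + 1)/2⌋ = 1; p/q = (1·1 + 1)/(1·1 + 0) = 2/1; p² − 3·q² = 4 − 3 = 1.
  The first convergent with p² − 3·q² = 1 gives the fundamental solution (x₁, y₁) = (2, 1).
Step 2: Apply the recurrence (x_{n+1}, y_{n+1}) = (x₁x_n + 3y₁y_n, x₁y_n + y₁x_n) repeatedly.
  From (x_1, y_1) = (2, 1): x_2 = 2·2 + 3·1·1 = 7; y_2 = 2·1 + 1·2 = 4.
  From (x_2, y_2) = (7, 4): x_3 = 2·7 + 3·1·4 = 26; y_3 = 2·4 + 1·7 = 15.
  From (x_3, y_3) = (26, 15): x_4 = 2·26 + 3·1·15 = 97; y_4 = 2·15 + 1·26 = 56.
  From (x_4, y_4) = (97, 56): x_5 = 2·97 + 3·1·56 = 362; y_5 = 2·56 + 1·97 = 209.
  From (x_5, y_5) = (362, 209): x_6 = 2·362 + 3·1·209 = 1351; y_6 = 2·209 + 1·362 = 780.
Step 3: Verify x_6² - 3·y_6² = 1825201 - 1825200 = 1 (should be 1). ✓

(x_1, y_1) = (2, 1); (x_6, y_6) = (1351, 780).


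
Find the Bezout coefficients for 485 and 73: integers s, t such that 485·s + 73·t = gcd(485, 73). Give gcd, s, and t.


Euclidean algorithm on (485, 73) — divide until remainder is 0:
  485 = 6 · 73 + 47
  73 = 1 · 47 + 26
  47 = 1 · 26 + 21
  26 = 1 · 21 + 5
  21 = 4 · 5 + 1
  5 = 5 · 1 + 0
gcd(485, 73) = 1.
Track Bezout coefficients alongside the remainders: start with r₀ = 485 = a·1 + b·0 (s = 1, t = 0) and r₁ = 73 = a·0 + b·1 (s = 0, t = 1); each new remainder r_{k+1} = r_{k-1} − q_k·r_k inherits s_{k+1} = s_{k-1} − q_k·s_k, t_{k+1} = t_{k-1} − q_k·t_k, so r_k = a·s_k + b·t_k at every step:
  q = 6: r = 47, s = 1 − 6·0 = 1, t = 0 − 6·1 = -6  (check: 485·1 + 73·(-6) = 47)
  q = 1: r = 26, s = 0 − 1·1 = -1, t = 1 − 1·(-6) = 7  (check: 485·(-1) + 73·7 = 26)
  q = 1: r = 21, s = 1 − 1·(-1) = 2, t = -6 − 1·7 = -13  (check: 485·2 + 73·(-13) = 21)
  q = 1: r = 5, s = -1 − 1·2 = -3, t = 7 − 1·(-13) = 20  (check: 485·(-3) + 73·20 = 5)
  q = 4: r = 1, s = 2 − 4·(-3) = 14, t = -13 − 4·20 = -93  (check: 485·14 + 73·(-93) = 1)
The row with r = 1 (the gcd) gives the Bezout coefficients s = 14, t = -93.
Result: 485 · (14) + 73 · (-93) = 1.

gcd(485, 73) = 1; s = 14, t = -93 (check: 485·14 + 73·(-93) = 1).


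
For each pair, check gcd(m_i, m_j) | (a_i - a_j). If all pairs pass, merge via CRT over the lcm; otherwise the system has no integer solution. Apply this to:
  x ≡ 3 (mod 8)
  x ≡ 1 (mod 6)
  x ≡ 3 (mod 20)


Moduli 8, 6, 20 are not pairwise coprime, so CRT works modulo lcm(m_i) when all pairwise compatibility conditions hold.
Pairwise compatibility: gcd(m_i, m_j) must divide a_i - a_j for every pair.
Merge one congruence at a time:
  Start: x ≡ 3 (mod 8).
  Combine with x ≡ 1 (mod 6): gcd(8, 6) = 2; 1 - 3 = -2, which IS divisible by 2, so compatible.
    Write x = 3 + 8·t and substitute into x ≡ 1 (mod 6): 8·t ≡ 1 − 3 = -2 (mod 6).
    Divide the congruence (and modulus) by g = 2: 4·t ≡ -1 (mod 3).
    Reduce coefficients mod 3: 1·t ≡ 2 (mod 3).
    So t ≡ 2 (mod 3).
    Then x = 3 + 8·2 = 19, valid modulo lcm(8, 6) = 24: x ≡ 19 (mod 24).
  Combine with x ≡ 3 (mod 20): gcd(24, 20) = 4; 3 - 19 = -16, which IS divisible by 4, so compatible.
    Write x = 19 + 24·t and substitute into x ≡ 3 (mod 20): 24·t ≡ 3 − 19 = -16 (mod 20).
    Divide the congruence (and modulus) by g = 4: 6·t ≡ -4 (mod 5).
    Reduce coefficients mod 5: 1·t ≡ 1 (mod 5).
    So t ≡ 1 (mod 5).
    Then x = 19 + 24·1 = 43, valid modulo lcm(24, 20) = 120: x ≡ 43 (mod 120).
Verify: 43 mod 8 = 3, 43 mod 6 = 1, 43 mod 20 = 3.

x ≡ 43 (mod 120).


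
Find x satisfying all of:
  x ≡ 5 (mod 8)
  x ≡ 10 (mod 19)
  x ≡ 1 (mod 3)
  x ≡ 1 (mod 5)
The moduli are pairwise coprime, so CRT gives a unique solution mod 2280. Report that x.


Product of moduli M = 8 · 19 · 3 · 5 = 2280.
Merge one congruence at a time:
  Start: x ≡ 5 (mod 8).
  Combine with x ≡ 10 (mod 19); new modulus lcm = 152.
    Write x = 5 + 8·t and substitute into x ≡ 10 (mod 19): 8·t ≡ 10 − 5 = 5 (mod 19).
    The inverse of 8 mod 19 is 12 (since 8·12 = 96 = 5·19 + 1), so t ≡ 12·5 = 60 ≡ 3 (mod 19).
    Then x = 5 + 8·3 = 29, valid modulo lcm(8, 19) = 152: x ≡ 29 (mod 152).
  Combine with x ≡ 1 (mod 3); new modulus lcm = 456.
    Write x = 29 + 152·t and substitute into x ≡ 1 (mod 3): 152·t ≡ 1 − 29 = -28 (mod 3).
    Reduce coefficients mod 3: 2·t ≡ 2 (mod 3).
    The inverse of 2 mod 3 is 2 (since 2·2 = 4 = 1·3 + 1), so t ≡ 2·2 = 4 ≡ 1 (mod 3).
    Then x = 29 + 152·1 = 181, valid modulo lcm(152, 3) = 456: x ≡ 181 (mod 456).
  Combine with x ≡ 1 (mod 5); new modulus lcm = 2280.
    Write x = 181 + 456·t and substitute into x ≡ 1 (mod 5): 456·t ≡ 1 − 181 = -180 (mod 5).
    Reduce coefficients mod 5: 1·t ≡ 0 (mod 5).
    So t ≡ 0 (mod 5).
    Then x = 181 + 456·0 = 181, valid modulo lcm(456, 5) = 2280: x ≡ 181 (mod 2280).
Verify against each original: 181 mod 8 = 5, 181 mod 19 = 10, 181 mod 3 = 1, 181 mod 5 = 1.

x ≡ 181 (mod 2280).


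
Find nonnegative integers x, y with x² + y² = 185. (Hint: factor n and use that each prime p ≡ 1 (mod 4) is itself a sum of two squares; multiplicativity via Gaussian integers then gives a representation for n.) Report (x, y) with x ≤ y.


Step 1: Factor n = 185 = 5 · 37.
Step 2: Check the mod-4 condition on each prime factor: 5 ≡ 1 (mod 4), exponent 1; 37 ≡ 1 (mod 4), exponent 1.
All primes ≡ 3 (mod 4) appear to even exponent (or don't appear), so by the two-squares theorem n IS expressible as a sum of two squares.
Step 3: Build a representation. Here n = 5 · 37 is a product of primes ≡ 1 (mod 4). Each prime p ≡ 1 (mod 4) is itself a sum of two squares; find a² by testing p − a² for a perfect square:
  5: 5 − 1² = 4 = 2² ⇒ 5 = 1² + 2².
  37: 37 − 1² = 36 = 6² ⇒ 37 = 1² + 6².
  Combine using the Brahmagupta–Fibonacci identity (a² + b²)(c² + d²) = (ac − bd)² + (ad + bc)² = (ac + bd)² + (ad − bc)²:
  5 · 37 = 185: from (1² + 2²)(1² + 6²), take (1·1 − 2·6, 1·6 + 2·1) = (1 − 12, 6 + 2) = (-11, 8); dropping signs (only squares matter) gives (11, 8); check 11² + 8² = 121 + 64 = 185 ✓.
Step 4: Order so x ≤ y and verify: 8² + 11² = 64 + 121 = 185 = n. ✓

n = 185 = 8² + 11² (one valid representation with x ≤ y).


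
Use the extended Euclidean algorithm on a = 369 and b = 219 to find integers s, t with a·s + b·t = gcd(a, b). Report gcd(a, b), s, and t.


Euclidean algorithm on (369, 219) — divide until remainder is 0:
  369 = 1 · 219 + 150
  219 = 1 · 150 + 69
  150 = 2 · 69 + 12
  69 = 5 · 12 + 9
  12 = 1 · 9 + 3
  9 = 3 · 3 + 0
gcd(369, 219) = 3.
Track Bezout coefficients alongside the remainders: start with r₀ = 369 = a·1 + b·0 (s = 1, t = 0) and r₁ = 219 = a·0 + b·1 (s = 0, t = 1); each new remainder r_{k+1} = r_{k-1} − q_k·r_k inherits s_{k+1} = s_{k-1} − q_k·s_k, t_{k+1} = t_{k-1} − q_k·t_k, so r_k = a·s_k + b·t_k at every step:
  q = 1: r = 150, s = 1 − 1·0 = 1, t = 0 − 1·1 = -1  (check: 369·1 + 219·(-1) = 150)
  q = 1: r = 69, s = 0 − 1·1 = -1, t = 1 − 1·(-1) = 2  (check: 369·(-1) + 219·2 = 69)
  q = 2: r = 12, s = 1 − 2·(-1) = 3, t = -1 − 2·2 = -5  (check: 369·3 + 219·(-5) = 12)
  q = 5: r = 9, s = -1 − 5·3 = -16, t = 2 − 5·(-5) = 27  (check: 369·(-16) + 219·27 = 9)
  q = 1: r = 3, s = 3 − 1·(-16) = 19, t = -5 − 1·27 = -32  (check: 369·19 + 219·(-32) = 3)
The row with r = 3 (the gcd) gives the Bezout coefficients s = 19, t = -32.
Result: 369 · (19) + 219 · (-32) = 3.

gcd(369, 219) = 3; s = 19, t = -32 (check: 369·19 + 219·(-32) = 3).


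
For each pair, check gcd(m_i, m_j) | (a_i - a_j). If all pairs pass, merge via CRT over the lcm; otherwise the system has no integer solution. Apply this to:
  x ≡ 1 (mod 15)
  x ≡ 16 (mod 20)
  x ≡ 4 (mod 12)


Moduli 15, 20, 12 are not pairwise coprime, so CRT works modulo lcm(m_i) when all pairwise compatibility conditions hold.
Pairwise compatibility: gcd(m_i, m_j) must divide a_i - a_j for every pair.
Merge one congruence at a time:
  Start: x ≡ 1 (mod 15).
  Combine with x ≡ 16 (mod 20): gcd(15, 20) = 5; 16 - 1 = 15, which IS divisible by 5, so compatible.
    Write x = 1 + 15·t and substitute into x ≡ 16 (mod 20): 15·t ≡ 16 − 1 = 15 (mod 20).
    Divide the congruence (and modulus) by g = 5: 3·t ≡ 3 (mod 4).
    The inverse of 3 mod 4 is 3 (since 3·3 = 9 = 2·4 + 1), so t ≡ 3·3 = 9 ≡ 1 (mod 4).
    Then x = 1 + 15·1 = 16, valid modulo lcm(15, 20) = 60: x ≡ 16 (mod 60).
  Combine with x ≡ 4 (mod 12): gcd(60, 12) = 12; 4 - 16 = -12, which IS divisible by 12, so compatible.
    Write x = 16 + 60·t and substitute into x ≡ 4 (mod 12): 60·t ≡ 4 − 16 = -12 (mod 12).
    Divide the congruence (and modulus) by g = 12: 5·t ≡ -1 (mod 1).
    Modulo 1 every t works; take t = 0.
    Then x = 16 + 60·0 = 16, valid modulo lcm(60, 12) = 60: x ≡ 16 (mod 60).
Verify: 16 mod 15 = 1, 16 mod 20 = 16, 16 mod 12 = 4.

x ≡ 16 (mod 60).


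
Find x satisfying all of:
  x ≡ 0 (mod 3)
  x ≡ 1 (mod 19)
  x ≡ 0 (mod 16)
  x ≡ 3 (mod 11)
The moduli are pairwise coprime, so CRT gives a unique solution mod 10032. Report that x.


Product of moduli M = 3 · 19 · 16 · 11 = 10032.
Merge one congruence at a time:
  Start: x ≡ 0 (mod 3).
  Combine with x ≡ 1 (mod 19); new modulus lcm = 57.
    Write x = 0 + 3·t and substitute into x ≡ 1 (mod 19): 3·t ≡ 1 − 0 = 1 (mod 19).
    The inverse of 3 mod 19 is 13 (since 3·13 = 39 = 2·19 + 1), so t ≡ 13·1 = 13 ≡ 13 (mod 19).
    Then x = 0 + 3·13 = 39, valid modulo lcm(3, 19) = 57: x ≡ 39 (mod 57).
  Combine with x ≡ 0 (mod 16); new modulus lcm = 912.
    Write x = 39 + 57·t and substitute into x ≡ 0 (mod 16): 57·t ≡ 0 − 39 = -39 (mod 16).
    Reduce coefficients mod 16: 9·t ≡ 9 (mod 16).
    The inverse of 9 mod 16 is 9 (since 9·9 = 81 = 5·16 + 1), so t ≡ 9·9 = 81 ≡ 1 (mod 16).
    Then x = 39 + 57·1 = 96, valid modulo lcm(57, 16) = 912: x ≡ 96 (mod 912).
  Combine with x ≡ 3 (mod 11); new modulus lcm = 10032.
    Write x = 96 + 912·t and substitute into x ≡ 3 (mod 11): 912·t ≡ 3 − 96 = -93 (mod 11).
    Reduce coefficients mod 11: 10·t ≡ 6 (mod 11).
    The inverse of 10 mod 11 is 10 (since 10·10 = 100 = 9·11 + 1), so t ≡ 10·6 = 60 ≡ 5 (mod 11).
    Then x = 96 + 912·5 = 4656, valid modulo lcm(912, 11) = 10032: x ≡ 4656 (mod 10032).
Verify against each original: 4656 mod 3 = 0, 4656 mod 19 = 1, 4656 mod 16 = 0, 4656 mod 11 = 3.

x ≡ 4656 (mod 10032).


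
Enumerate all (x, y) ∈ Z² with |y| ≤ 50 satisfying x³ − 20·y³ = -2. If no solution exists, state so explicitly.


The equation is x³ - 20y³ = -2. For fixed y, x³ = 20·y³ − 2, so a solution requires the RHS to be a perfect cube.
Strategy: iterate y from -50 to 50, compute RHS = 20·y³ − 2, and check whether it is a (positive or negative) perfect cube.
Check small values of y:
  y = 0: RHS = -2 is not a perfect cube.
  y = 1: RHS = 18 is not a perfect cube.
  y = -1: RHS = -22 is not a perfect cube.
  y = 2: RHS = 158 is not a perfect cube.
  y = -2: RHS = -162 is not a perfect cube.
  y = 3: RHS = 538 is not a perfect cube.
  y = -3: RHS = -542 is not a perfect cube.
Continuing the search up to |y| = 50 finds no solutions either.
No (x, y) in the scanned range satisfies the equation.

No integer solutions with |y| ≤ 50.


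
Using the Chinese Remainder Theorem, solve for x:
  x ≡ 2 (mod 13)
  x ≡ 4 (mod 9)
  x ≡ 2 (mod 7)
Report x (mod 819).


Moduli 13, 9, 7 are pairwise coprime; by CRT there is a unique solution modulo M = 13 · 9 · 7 = 819.
Solve pairwise, accumulating the modulus:
  Start with x ≡ 2 (mod 13).
  Combine with x ≡ 4 (mod 9): since gcd(13, 9) = 1, we get a unique residue mod 117.
    Write x = 2 + 13·t and substitute into x ≡ 4 (mod 9): 13·t ≡ 4 − 2 = 2 (mod 9).
    Reduce coefficients mod 9: 4·t ≡ 2 (mod 9).
    The inverse of 4 mod 9 is 7 (since 4·7 = 28 = 3·9 + 1), so t ≡ 7·2 = 14 ≡ 5 (mod 9).
    Then x = 2 + 13·5 = 67, valid modulo lcm(13, 9) = 117: x ≡ 67 (mod 117).
  Combine with x ≡ 2 (mod 7): since gcd(117, 7) = 1, we get a unique residue mod 819.
    Write x = 67 + 117·t and substitute into x ≡ 2 (mod 7): 117·t ≡ 2 − 67 = -65 (mod 7).
    Reduce coefficients mod 7: 5·t ≡ 5 (mod 7).
    The inverse of 5 mod 7 is 3 (since 5·3 = 15 = 2·7 + 1), so t ≡ 3·5 = 15 ≡ 1 (mod 7).
    Then x = 67 + 117·1 = 184, valid modulo lcm(117, 7) = 819: x ≡ 184 (mod 819).
Verify: 184 mod 13 = 2 ✓, 184 mod 9 = 4 ✓, 184 mod 7 = 2 ✓.

x ≡ 184 (mod 819).


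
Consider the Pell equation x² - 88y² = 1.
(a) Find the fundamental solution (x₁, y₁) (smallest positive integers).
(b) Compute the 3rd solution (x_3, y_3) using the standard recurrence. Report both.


Step 1: Find the fundamental solution (x₁, y₁) of x² - 88y² = 1.
  Expand √88 as a continued fraction. a₀ = ⌊√88⌋ = 9; iterate m_{k+1} = d_k·a_k − m_k, d_{k+1} = (88 − m_{k+1}²)/d_k, a_{k+1} = ⌊(a₀ + m_{k+1})/d_{k+1}⌋ (starting m₀ = 0, d₀ = 1), with convergents p_k = a_k·p_{k-1} + p_{k-2}, q_k = a_k·q_{k-1} + q_{k-2} (p₋₁ = 1, q₋₁ = 0):
  k = 0: a₀ = 9; p₀/q₀ = 9/1; p₀² − 88·q₀² = 81 − 88 = -7.
  k = 1: m = 9, d = 7, a = ⌊(9 + 9)/7⌋ = 2; p/q = (2·9 + 1)/(2·1 + 0) = 19/2; p² − 88·q² = 361 − 352 = 9.
  k = 2: m = 5, d = 9, a = ⌊(9 + 5)/9⌋ = 1; p/q = (1·19 + 9)/(1·2 + 1) = 28/3; p² − 88·q² = 784 − 792 = -8.
  k = 3: m = 4, d = 8, a = ⌊(9 + 4)/8⌋ = 1; p/q = (1·28 + 19)/(1·3 + 2) = 47/5; p² − 88·q² = 2209 − 2200 = 9.
  k = 4: m = 4, d = 9, a = ⌊(9 + 4)/9⌋ = 1; p/q = (1·47 + 28)/(1·5 + 3) = 75/8; p² − 88·q² = 5625 − 5632 = -7.
  k = 5: m = 5, d = 7, a = ⌊(9 + 5)/7⌋ = 2; p/q = (2·75 + 47)/(2·8 + 5) = 197/21; p² − 88·q² = 38809 − 38808 = 1.
  The first convergent with p² − 88·q² = 1 gives the fundamental solution (x₁, y₁) = (197, 21).
Step 2: Apply the recurrence (x_{n+1}, y_{n+1}) = (x₁x_n + 88y₁y_n, x₁y_n + y₁x_n) repeatedly.
  From (x_1, y_1) = (197, 21): x_2 = 197·197 + 88·21·21 = 77617; y_2 = 197·21 + 21·197 = 8274.
  From (x_2, y_2) = (77617, 8274): x_3 = 197·77617 + 88·21·8274 = 30580901; y_3 = 197·8274 + 21·77617 = 3259935.
Step 3: Verify x_3² - 88·y_3² = 935191505971801 - 935191505971800 = 1 (should be 1). ✓

(x_1, y_1) = (197, 21); (x_3, y_3) = (30580901, 3259935).


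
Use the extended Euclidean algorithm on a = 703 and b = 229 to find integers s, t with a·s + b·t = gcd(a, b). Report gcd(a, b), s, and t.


Euclidean algorithm on (703, 229) — divide until remainder is 0:
  703 = 3 · 229 + 16
  229 = 14 · 16 + 5
  16 = 3 · 5 + 1
  5 = 5 · 1 + 0
gcd(703, 229) = 1.
Track Bezout coefficients alongside the remainders: start with r₀ = 703 = a·1 + b·0 (s = 1, t = 0) and r₁ = 229 = a·0 + b·1 (s = 0, t = 1); each new remainder r_{k+1} = r_{k-1} − q_k·r_k inherits s_{k+1} = s_{k-1} − q_k·s_k, t_{k+1} = t_{k-1} − q_k·t_k, so r_k = a·s_k + b·t_k at every step:
  q = 3: r = 16, s = 1 − 3·0 = 1, t = 0 − 3·1 = -3  (check: 703·1 + 229·(-3) = 16)
  q = 14: r = 5, s = 0 − 14·1 = -14, t = 1 − 14·(-3) = 43  (check: 703·(-14) + 229·43 = 5)
  q = 3: r = 1, s = 1 − 3·(-14) = 43, t = -3 − 3·43 = -132  (check: 703·43 + 229·(-132) = 1)
The row with r = 1 (the gcd) gives the Bezout coefficients s = 43, t = -132.
Result: 703 · (43) + 229 · (-132) = 1.

gcd(703, 229) = 1; s = 43, t = -132 (check: 703·43 + 229·(-132) = 1).


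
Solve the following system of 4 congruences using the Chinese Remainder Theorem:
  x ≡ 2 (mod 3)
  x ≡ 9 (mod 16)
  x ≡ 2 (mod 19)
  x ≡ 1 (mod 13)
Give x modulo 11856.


Product of moduli M = 3 · 16 · 19 · 13 = 11856.
Merge one congruence at a time:
  Start: x ≡ 2 (mod 3).
  Combine with x ≡ 9 (mod 16); new modulus lcm = 48.
    Write x = 2 + 3·t and substitute into x ≡ 9 (mod 16): 3·t ≡ 9 − 2 = 7 (mod 16).
    The inverse of 3 mod 16 is 11 (since 3·11 = 33 = 2·16 + 1), so t ≡ 11·7 = 77 ≡ 13 (mod 16).
    Then x = 2 + 3·13 = 41, valid modulo lcm(3, 16) = 48: x ≡ 41 (mod 48).
  Combine with x ≡ 2 (mod 19); new modulus lcm = 912.
    Write x = 41 + 48·t and substitute into x ≡ 2 (mod 19): 48·t ≡ 2 − 41 = -39 (mod 19).
    Reduce coefficients mod 19: 10·t ≡ 18 (mod 19).
    The inverse of 10 mod 19 is 2 (since 10·2 = 20 = 1·19 + 1), so t ≡ 2·18 = 36 ≡ 17 (mod 19).
    Then x = 41 + 48·17 = 857, valid modulo lcm(48, 19) = 912: x ≡ 857 (mod 912).
  Combine with x ≡ 1 (mod 13); new modulus lcm = 11856.
    Write x = 857 + 912·t and substitute into x ≡ 1 (mod 13): 912·t ≡ 1 − 857 = -856 (mod 13).
    Reduce coefficients mod 13: 2·t ≡ 2 (mod 13).
    The inverse of 2 mod 13 is 7 (since 2·7 = 14 = 1·13 + 1), so t ≡ 7·2 = 14 ≡ 1 (mod 13).
    Then x = 857 + 912·1 = 1769, valid modulo lcm(912, 13) = 11856: x ≡ 1769 (mod 11856).
Verify against each original: 1769 mod 3 = 2, 1769 mod 16 = 9, 1769 mod 19 = 2, 1769 mod 13 = 1.

x ≡ 1769 (mod 11856).


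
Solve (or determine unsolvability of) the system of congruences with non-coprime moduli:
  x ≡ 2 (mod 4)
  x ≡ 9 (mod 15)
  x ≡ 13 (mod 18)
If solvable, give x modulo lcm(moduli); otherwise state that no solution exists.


Moduli 4, 15, 18 are not pairwise coprime, so CRT works modulo lcm(m_i) when all pairwise compatibility conditions hold.
Pairwise compatibility: gcd(m_i, m_j) must divide a_i - a_j for every pair.
Merge one congruence at a time:
  Start: x ≡ 2 (mod 4).
  Combine with x ≡ 9 (mod 15): gcd(4, 15) = 1; 9 - 2 = 7, which IS divisible by 1, so compatible.
    Write x = 2 + 4·t and substitute into x ≡ 9 (mod 15): 4·t ≡ 9 − 2 = 7 (mod 15).
    The inverse of 4 mod 15 is 4 (since 4·4 = 16 = 1·15 + 1), so t ≡ 4·7 = 28 ≡ 13 (mod 15).
    Then x = 2 + 4·13 = 54, valid modulo lcm(4, 15) = 60: x ≡ 54 (mod 60).
  Combine with x ≡ 13 (mod 18): gcd(60, 18) = 6, and 13 - 54 = -41 is NOT divisible by 6.
    ⇒ system is inconsistent (no integer solution).

No solution (the system is inconsistent).


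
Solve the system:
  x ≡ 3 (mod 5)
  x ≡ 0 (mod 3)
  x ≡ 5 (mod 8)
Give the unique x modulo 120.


Moduli 5, 3, 8 are pairwise coprime; by CRT there is a unique solution modulo M = 5 · 3 · 8 = 120.
Solve pairwise, accumulating the modulus:
  Start with x ≡ 3 (mod 5).
  Combine with x ≡ 0 (mod 3): since gcd(5, 3) = 1, we get a unique residue mod 15.
    Write x = 3 + 5·t and substitute into x ≡ 0 (mod 3): 5·t ≡ 0 − 3 = -3 (mod 3).
    Reduce coefficients mod 3: 2·t ≡ 0 (mod 3).
    The inverse of 2 mod 3 is 2 (since 2·2 = 4 = 1·3 + 1), so t ≡ 2·0 = 0 ≡ 0 (mod 3).
    Then x = 3 + 5·0 = 3, valid modulo lcm(5, 3) = 15: x ≡ 3 (mod 15).
  Combine with x ≡ 5 (mod 8): since gcd(15, 8) = 1, we get a unique residue mod 120.
    Write x = 3 + 15·t and substitute into x ≡ 5 (mod 8): 15·t ≡ 5 − 3 = 2 (mod 8).
    Reduce coefficients mod 8: 7·t ≡ 2 (mod 8).
    The inverse of 7 mod 8 is 7 (since 7·7 = 49 = 6·8 + 1), so t ≡ 7·2 = 14 ≡ 6 (mod 8).
    Then x = 3 + 15·6 = 93, valid modulo lcm(15, 8) = 120: x ≡ 93 (mod 120).
Verify: 93 mod 5 = 3 ✓, 93 mod 3 = 0 ✓, 93 mod 8 = 5 ✓.

x ≡ 93 (mod 120).


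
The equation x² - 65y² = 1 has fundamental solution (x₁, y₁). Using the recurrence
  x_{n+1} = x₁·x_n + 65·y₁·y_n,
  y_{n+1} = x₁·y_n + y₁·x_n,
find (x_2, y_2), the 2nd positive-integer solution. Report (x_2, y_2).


Step 1: Find the fundamental solution (x₁, y₁) of x² - 65y² = 1.
  Expand √65 as a continued fraction. a₀ = ⌊√65⌋ = 8; iterate m_{k+1} = d_k·a_k − m_k, d_{k+1} = (65 − m_{k+1}²)/d_k, a_{k+1} = ⌊(a₀ + m_{k+1})/d_{k+1}⌋ (starting m₀ = 0, d₀ = 1), with convergents p_k = a_k·p_{k-1} + p_{k-2}, q_k = a_k·q_{k-1} + q_{k-2} (p₋₁ = 1, q₋₁ = 0):
  k = 0: a₀ = 8; p₀/q₀ = 8/1; p₀² − 65·q₀² = 64 − 65 = -1.
  k = 1: m = 8, d = 1, a = ⌊(8 + 8)/1⌋ = 16; p/q = (16·8 + 1)/(16·1 + 0) = 129/16; p² − 65·q² = 16641 − 16640 = 1.
  The first convergent with p² − 65·q² = 1 gives the fundamental solution (x₁, y₁) = (129, 16).
Step 2: Apply the recurrence (x_{n+1}, y_{n+1}) = (x₁x_n + 65y₁y_n, x₁y_n + y₁x_n) repeatedly.
  From (x_1, y_1) = (129, 16): x_2 = 129·129 + 65·16·16 = 33281; y_2 = 129·16 + 16·129 = 4128.
Step 3: Verify x_2² - 65·y_2² = 1107624961 - 1107624960 = 1 (should be 1). ✓

(x_1, y_1) = (129, 16); (x_2, y_2) = (33281, 4128).


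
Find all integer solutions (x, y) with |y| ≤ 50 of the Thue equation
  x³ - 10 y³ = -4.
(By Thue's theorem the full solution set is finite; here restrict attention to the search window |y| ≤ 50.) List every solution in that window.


The equation is x³ - 10y³ = -4. For fixed y, x³ = 10·y³ − 4, so a solution requires the RHS to be a perfect cube.
Strategy: iterate y from -50 to 50, compute RHS = 10·y³ − 4, and check whether it is a (positive or negative) perfect cube.
Check small values of y:
  y = 0: RHS = -4 is not a perfect cube.
  y = 1: RHS = 6 is not a perfect cube.
  y = -1: RHS = -14 is not a perfect cube.
  y = 2: RHS = 76 is not a perfect cube.
  y = -2: RHS = -84 is not a perfect cube.
  y = 3: RHS = 266 is not a perfect cube.
  y = -3: RHS = -274 is not a perfect cube.
Continuing the search up to |y| = 50 finds no solutions either.
No (x, y) in the scanned range satisfies the equation.

No integer solutions with |y| ≤ 50.


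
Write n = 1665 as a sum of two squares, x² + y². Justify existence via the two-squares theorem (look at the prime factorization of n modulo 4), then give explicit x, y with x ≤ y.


Step 1: Factor n = 1665 = 3^2 · 5 · 37.
Step 2: Check the mod-4 condition on each prime factor: 3 ≡ 3 (mod 4), exponent 2 (must be even); 5 ≡ 1 (mod 4), exponent 1; 37 ≡ 1 (mod 4), exponent 1.
All primes ≡ 3 (mod 4) appear to even exponent (or don't appear), so by the two-squares theorem n IS expressible as a sum of two squares.
Step 3: Build a representation. Group n = k² · m with k = 3 and m = 5 · 37 = 185 (a product of primes ≡ 1 (mod 4)); a representation of m scales to one of n via (k·x)² + (k·y)² = k²(x² + y²). Each prime p ≡ 1 (mod 4) is itself a sum of two squares; find a² by testing p − a² for a perfect square:
  5: 5 − 1² = 4 = 2² ⇒ 5 = 1² + 2².
  37: 37 − 1² = 36 = 6² ⇒ 37 = 1² + 6².
  Combine using the Brahmagupta–Fibonacci identity (a² + b²)(c² + d²) = (ac − bd)² + (ad + bc)² = (ac + bd)² + (ad − bc)²:
  5 · 37 = 185: from (1² + 2²)(1² + 6²), take (1·1 − 2·6, 1·6 + 2·1) = (1 − 12, 6 + 2) = (-11, 8); dropping signs (only squares matter) gives (11, 8); check 11² + 8² = 121 + 64 = 185 ✓.
  Scale by k = 3: (3·11, 3·8) = (33, 24).
Step 4: Order so x ≤ y and verify: 24² + 33² = 576 + 1089 = 1665 = n. ✓

n = 1665 = 24² + 33² (one valid representation with x ≤ y).


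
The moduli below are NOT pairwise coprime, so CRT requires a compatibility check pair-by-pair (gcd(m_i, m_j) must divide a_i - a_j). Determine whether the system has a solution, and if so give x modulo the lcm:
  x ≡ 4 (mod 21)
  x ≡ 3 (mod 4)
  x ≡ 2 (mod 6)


Moduli 21, 4, 6 are not pairwise coprime, so CRT works modulo lcm(m_i) when all pairwise compatibility conditions hold.
Pairwise compatibility: gcd(m_i, m_j) must divide a_i - a_j for every pair.
Merge one congruence at a time:
  Start: x ≡ 4 (mod 21).
  Combine with x ≡ 3 (mod 4): gcd(21, 4) = 1; 3 - 4 = -1, which IS divisible by 1, so compatible.
    Write x = 4 + 21·t and substitute into x ≡ 3 (mod 4): 21·t ≡ 3 − 4 = -1 (mod 4).
    Reduce coefficients mod 4: 1·t ≡ 3 (mod 4).
    So t ≡ 3 (mod 4).
    Then x = 4 + 21·3 = 67, valid modulo lcm(21, 4) = 84: x ≡ 67 (mod 84).
  Combine with x ≡ 2 (mod 6): gcd(84, 6) = 6, and 2 - 67 = -65 is NOT divisible by 6.
    ⇒ system is inconsistent (no integer solution).

No solution (the system is inconsistent).


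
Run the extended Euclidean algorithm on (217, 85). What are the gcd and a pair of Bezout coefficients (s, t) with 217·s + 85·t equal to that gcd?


Euclidean algorithm on (217, 85) — divide until remainder is 0:
  217 = 2 · 85 + 47
  85 = 1 · 47 + 38
  47 = 1 · 38 + 9
  38 = 4 · 9 + 2
  9 = 4 · 2 + 1
  2 = 2 · 1 + 0
gcd(217, 85) = 1.
Track Bezout coefficients alongside the remainders: start with r₀ = 217 = a·1 + b·0 (s = 1, t = 0) and r₁ = 85 = a·0 + b·1 (s = 0, t = 1); each new remainder r_{k+1} = r_{k-1} − q_k·r_k inherits s_{k+1} = s_{k-1} − q_k·s_k, t_{k+1} = t_{k-1} − q_k·t_k, so r_k = a·s_k + b·t_k at every step:
  q = 2: r = 47, s = 1 − 2·0 = 1, t = 0 − 2·1 = -2  (check: 217·1 + 85·(-2) = 47)
  q = 1: r = 38, s = 0 − 1·1 = -1, t = 1 − 1·(-2) = 3  (check: 217·(-1) + 85·3 = 38)
  q = 1: r = 9, s = 1 − 1·(-1) = 2, t = -2 − 1·3 = -5  (check: 217·2 + 85·(-5) = 9)
  q = 4: r = 2, s = -1 − 4·2 = -9, t = 3 − 4·(-5) = 23  (check: 217·(-9) + 85·23 = 2)
  q = 4: r = 1, s = 2 − 4·(-9) = 38, t = -5 − 4·23 = -97  (check: 217·38 + 85·(-97) = 1)
The row with r = 1 (the gcd) gives the Bezout coefficients s = 38, t = -97.
Result: 217 · (38) + 85 · (-97) = 1.

gcd(217, 85) = 1; s = 38, t = -97 (check: 217·38 + 85·(-97) = 1).


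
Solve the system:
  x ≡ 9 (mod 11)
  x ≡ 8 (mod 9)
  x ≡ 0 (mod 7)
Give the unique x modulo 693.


Moduli 11, 9, 7 are pairwise coprime; by CRT there is a unique solution modulo M = 11 · 9 · 7 = 693.
Solve pairwise, accumulating the modulus:
  Start with x ≡ 9 (mod 11).
  Combine with x ≡ 8 (mod 9): since gcd(11, 9) = 1, we get a unique residue mod 99.
    Write x = 9 + 11·t and substitute into x ≡ 8 (mod 9): 11·t ≡ 8 − 9 = -1 (mod 9).
    Reduce coefficients mod 9: 2·t ≡ 8 (mod 9).
    The inverse of 2 mod 9 is 5 (since 2·5 = 10 = 1·9 + 1), so t ≡ 5·8 = 40 ≡ 4 (mod 9).
    Then x = 9 + 11·4 = 53, valid modulo lcm(11, 9) = 99: x ≡ 53 (mod 99).
  Combine with x ≡ 0 (mod 7): since gcd(99, 7) = 1, we get a unique residue mod 693.
    Write x = 53 + 99·t and substitute into x ≡ 0 (mod 7): 99·t ≡ 0 − 53 = -53 (mod 7).
    Reduce coefficients mod 7: 1·t ≡ 3 (mod 7).
    So t ≡ 3 (mod 7).
    Then x = 53 + 99·3 = 350, valid modulo lcm(99, 7) = 693: x ≡ 350 (mod 693).
Verify: 350 mod 11 = 9 ✓, 350 mod 9 = 8 ✓, 350 mod 7 = 0 ✓.

x ≡ 350 (mod 693).


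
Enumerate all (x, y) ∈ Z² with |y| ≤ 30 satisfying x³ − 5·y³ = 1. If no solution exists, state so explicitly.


The equation is x³ - 5y³ = 1. For fixed y, x³ = 5·y³ + 1, so a solution requires the RHS to be a perfect cube.
Strategy: iterate y from -30 to 30, compute RHS = 5·y³ + 1, and check whether it is a (positive or negative) perfect cube.
Check small values of y:
  y = 0: RHS = 1 = (1)³ ⇒ x = 1 works.
  y = 1: RHS = 6 is not a perfect cube.
  y = -1: RHS = -4 is not a perfect cube.
  y = 2: RHS = 41 is not a perfect cube.
  y = -2: RHS = -39 is not a perfect cube.
  y = 3: RHS = 136 is not a perfect cube.
  y = -3: RHS = -134 is not a perfect cube.
Continuing the search up to |y| = 30 finds no further solutions beyond those listed.
Collected solutions: (1, 0).

Solutions (with |y| ≤ 30): (1, 0).


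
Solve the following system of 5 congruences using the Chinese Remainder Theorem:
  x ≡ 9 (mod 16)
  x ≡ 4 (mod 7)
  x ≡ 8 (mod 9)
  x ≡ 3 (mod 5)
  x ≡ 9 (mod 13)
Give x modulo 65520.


Product of moduli M = 16 · 7 · 9 · 5 · 13 = 65520.
Merge one congruence at a time:
  Start: x ≡ 9 (mod 16).
  Combine with x ≡ 4 (mod 7); new modulus lcm = 112.
    Write x = 9 + 16·t and substitute into x ≡ 4 (mod 7): 16·t ≡ 4 − 9 = -5 (mod 7).
    Reduce coefficients mod 7: 2·t ≡ 2 (mod 7).
    The inverse of 2 mod 7 is 4 (since 2·4 = 8 = 1·7 + 1), so t ≡ 4·2 = 8 ≡ 1 (mod 7).
    Then x = 9 + 16·1 = 25, valid modulo lcm(16, 7) = 112: x ≡ 25 (mod 112).
  Combine with x ≡ 8 (mod 9); new modulus lcm = 1008.
    Write x = 25 + 112·t and substitute into x ≡ 8 (mod 9): 112·t ≡ 8 − 25 = -17 (mod 9).
    Reduce coefficients mod 9: 4·t ≡ 1 (mod 9).
    The inverse of 4 mod 9 is 7 (since 4·7 = 28 = 3·9 + 1), so t ≡ 7·1 = 7 ≡ 7 (mod 9).
    Then x = 25 + 112·7 = 809, valid modulo lcm(112, 9) = 1008: x ≡ 809 (mod 1008).
  Combine with x ≡ 3 (mod 5); new modulus lcm = 5040.
    Write x = 809 + 1008·t and substitute into x ≡ 3 (mod 5): 1008·t ≡ 3 − 809 = -806 (mod 5).
    Reduce coefficients mod 5: 3·t ≡ 4 (mod 5).
    The inverse of 3 mod 5 is 2 (since 3·2 = 6 = 1·5 + 1), so t ≡ 2·4 = 8 ≡ 3 (mod 5).
    Then x = 809 + 1008·3 = 3833, valid modulo lcm(1008, 5) = 5040: x ≡ 3833 (mod 5040).
  Combine with x ≡ 9 (mod 13); new modulus lcm = 65520.
    Write x = 3833 + 5040·t and substitute into x ≡ 9 (mod 13): 5040·t ≡ 9 − 3833 = -3824 (mod 13).
    Reduce coefficients mod 13: 9·t ≡ 11 (mod 13).
    The inverse of 9 mod 13 is 3 (since 9·3 = 27 = 2·13 + 1), so t ≡ 3·11 = 33 ≡ 7 (mod 13).
    Then x = 3833 + 5040·7 = 39113, valid modulo lcm(5040, 13) = 65520: x ≡ 39113 (mod 65520).
Verify against each original: 39113 mod 16 = 9, 39113 mod 7 = 4, 39113 mod 9 = 8, 39113 mod 5 = 3, 39113 mod 13 = 9.

x ≡ 39113 (mod 65520).


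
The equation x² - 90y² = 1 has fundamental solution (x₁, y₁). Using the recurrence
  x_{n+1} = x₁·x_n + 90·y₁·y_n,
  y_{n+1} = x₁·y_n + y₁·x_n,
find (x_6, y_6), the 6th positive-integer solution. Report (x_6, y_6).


Step 1: Find the fundamental solution (x₁, y₁) of x² - 90y² = 1.
  Expand √90 as a continued fraction. a₀ = ⌊√90⌋ = 9; iterate m_{k+1} = d_k·a_k − m_k, d_{k+1} = (90 − m_{k+1}²)/d_k, a_{k+1} = ⌊(a₀ + m_{k+1})/d_{k+1}⌋ (starting m₀ = 0, d₀ = 1), with convergents p_k = a_k·p_{k-1} + p_{k-2}, q_k = a_k·q_{k-1} + q_{k-2} (p₋₁ = 1, q₋₁ = 0):
  k = 0: a₀ = 9; p₀/q₀ = 9/1; p₀² − 90·q₀² = 81 − 90 = -9.
  k = 1: m = 9, d = 9, a = ⌊(9 + 9)/9⌋ = 2; p/q = (2·9 + 1)/(2·1 + 0) = 19/2; p² − 90·q² = 361 − 360 = 1.
  The first convergent with p² − 90·q² = 1 gives the fundamental solution (x₁, y₁) = (19, 2).
Step 2: Apply the recurrence (x_{n+1}, y_{n+1}) = (x₁x_n + 90y₁y_n, x₁y_n + y₁x_n) repeatedly.
  From (x_1, y_1) = (19, 2): x_2 = 19·19 + 90·2·2 = 721; y_2 = 19·2 + 2·19 = 76.
  From (x_2, y_2) = (721, 76): x_3 = 19·721 + 90·2·76 = 27379; y_3 = 19·76 + 2·721 = 2886.
  From (x_3, y_3) = (27379, 2886): x_4 = 19·27379 + 90·2·2886 = 1039681; y_4 = 19·2886 + 2·27379 = 109592.
  From (x_4, y_4) = (1039681, 109592): x_5 = 19·1039681 + 90·2·109592 = 39480499; y_5 = 19·109592 + 2·1039681 = 4161610.
  From (x_5, y_5) = (39480499, 4161610): x_6 = 19·39480499 + 90·2·4161610 = 1499219281; y_6 = 19·4161610 + 2·39480499 = 158031588.
Step 3: Verify x_6² - 90·y_6² = 2247658452522156961 - 2247658452522156960 = 1 (should be 1). ✓

(x_1, y_1) = (19, 2); (x_6, y_6) = (1499219281, 158031588).


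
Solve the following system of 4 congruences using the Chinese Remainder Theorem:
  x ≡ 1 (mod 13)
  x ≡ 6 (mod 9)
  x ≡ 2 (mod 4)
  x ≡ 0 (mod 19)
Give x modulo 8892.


Product of moduli M = 13 · 9 · 4 · 19 = 8892.
Merge one congruence at a time:
  Start: x ≡ 1 (mod 13).
  Combine with x ≡ 6 (mod 9); new modulus lcm = 117.
    Write x = 1 + 13·t and substitute into x ≡ 6 (mod 9): 13·t ≡ 6 − 1 = 5 (mod 9).
    Reduce coefficients mod 9: 4·t ≡ 5 (mod 9).
    The inverse of 4 mod 9 is 7 (since 4·7 = 28 = 3·9 + 1), so t ≡ 7·5 = 35 ≡ 8 (mod 9).
    Then x = 1 + 13·8 = 105, valid modulo lcm(13, 9) = 117: x ≡ 105 (mod 117).
  Combine with x ≡ 2 (mod 4); new modulus lcm = 468.
    Write x = 105 + 117·t and substitute into x ≡ 2 (mod 4): 117·t ≡ 2 − 105 = -103 (mod 4).
    Reduce coefficients mod 4: 1·t ≡ 1 (mod 4).
    So t ≡ 1 (mod 4).
    Then x = 105 + 117·1 = 222, valid modulo lcm(117, 4) = 468: x ≡ 222 (mod 468).
  Combine with x ≡ 0 (mod 19); new modulus lcm = 8892.
    Write x = 222 + 468·t and substitute into x ≡ 0 (mod 19): 468·t ≡ 0 − 222 = -222 (mod 19).
    Reduce coefficients mod 19: 12·t ≡ 6 (mod 19).
    The inverse of 12 mod 19 is 8 (since 12·8 = 96 = 5·19 + 1), so t ≡ 8·6 = 48 ≡ 10 (mod 19).
    Then x = 222 + 468·10 = 4902, valid modulo lcm(468, 19) = 8892: x ≡ 4902 (mod 8892).
Verify against each original: 4902 mod 13 = 1, 4902 mod 9 = 6, 4902 mod 4 = 2, 4902 mod 19 = 0.

x ≡ 4902 (mod 8892).
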